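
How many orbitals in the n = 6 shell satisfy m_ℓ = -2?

4

Per ℓ-value: ℓ=2 → 1; ℓ=3 → 1; ℓ=4 → 1; ℓ=5 → 1.
Total orbitals: 1 + 1 + 1 + 1 = 4.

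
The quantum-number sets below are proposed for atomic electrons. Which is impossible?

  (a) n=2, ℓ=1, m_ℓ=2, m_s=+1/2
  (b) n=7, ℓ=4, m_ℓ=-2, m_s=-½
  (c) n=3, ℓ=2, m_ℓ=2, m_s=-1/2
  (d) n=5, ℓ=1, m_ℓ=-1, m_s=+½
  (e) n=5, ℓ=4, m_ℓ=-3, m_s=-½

(a) has |m_ℓ| = 2 > ℓ = 1, violating −ℓ ≤ m_ℓ ≤ ℓ.
The remaining sets (b), (c), (d), (e) satisfy all four rules.

(a)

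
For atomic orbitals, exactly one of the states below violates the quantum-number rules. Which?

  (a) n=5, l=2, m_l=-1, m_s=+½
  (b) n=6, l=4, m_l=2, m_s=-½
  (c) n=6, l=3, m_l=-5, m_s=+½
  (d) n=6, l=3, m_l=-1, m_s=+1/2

(c) has |m_l| = 5 > l = 3, violating −l ≤ m_l ≤ l.
The remaining sets (a), (b), (d) satisfy all four rules.

(c)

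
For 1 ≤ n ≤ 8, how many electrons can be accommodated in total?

408

Total orbitals = 1² + 2² + 3² + 4² + 5² + 6² + 7² + 8² = 204. Doubling for spin gives 408 electrons.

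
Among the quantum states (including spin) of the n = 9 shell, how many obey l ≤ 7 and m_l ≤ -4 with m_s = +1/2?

For n = 9, l ranges over 0 … 8.
Orbitals with l ≤ 7 and m_l ≤ -4, by l: l=4 → 1; l=5 → 2; l=6 → 3; l=7 → 4.
Orbitals: 1 + 2 + 3 + 4 = 10. With m_s fixed to a single value there is one state per orbital, giving 10 states.

10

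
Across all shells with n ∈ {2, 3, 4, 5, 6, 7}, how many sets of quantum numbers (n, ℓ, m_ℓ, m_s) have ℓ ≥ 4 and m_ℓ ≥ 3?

Go shell by shell, enumerating (ℓ, m_ℓ) with ℓ ≥ 4 and m_ℓ ≥ 3:
n=5 → 2; n=6 → 5; n=7 → 9.
Orbitals: 2 + 5 + 9 = 16. Including both spin states (m_s = ±1/2) gives 2 × 16 = 32 states.

32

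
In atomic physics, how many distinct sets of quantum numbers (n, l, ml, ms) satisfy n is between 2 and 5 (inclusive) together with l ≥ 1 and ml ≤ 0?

Work shell by shell — for each n, count the (l, ml) pairs that satisfy l ≥ 1 and ml ≤ 0:
n=2 → 2; n=3 → 5; n=4 → 9; n=5 → 14.
Orbitals: 2 + 5 + 9 + 14 = 30. Including both spin states (ms = ±1/2) gives 2 × 30 = 60 states.

60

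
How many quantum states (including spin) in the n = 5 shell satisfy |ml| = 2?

12

Go through l = 0, …, 4 (the values permitted for n = 5).
The (l, ml) pairs meeting |ml| = 2 give: l=2 → 2; l=3 → 2; l=4 → 2.
Orbitals: 2 + 2 + 2 = 6. Each orbital carries two spin states, so 6 × 2 = 12 states.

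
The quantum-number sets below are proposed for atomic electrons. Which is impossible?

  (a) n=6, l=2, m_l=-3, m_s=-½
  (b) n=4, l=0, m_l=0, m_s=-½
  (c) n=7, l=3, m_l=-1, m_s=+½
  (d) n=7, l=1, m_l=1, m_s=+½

(a)

(a) has |m_l| = 3 > l = 2, violating −l ≤ m_l ≤ l.
The remaining sets (b), (c), (d) satisfy all four rules.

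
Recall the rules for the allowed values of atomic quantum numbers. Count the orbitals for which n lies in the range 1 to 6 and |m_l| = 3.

12

Work shell by shell — for each n, count the (l, m_l) pairs that satisfy |m_l| = 3:
n=4 → 2; n=5 → 4; n=6 → 6.
Total orbitals: 2 + 4 + 6 = 12.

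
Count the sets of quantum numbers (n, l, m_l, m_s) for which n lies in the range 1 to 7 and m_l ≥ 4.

Work shell by shell — for each n, count the (l, m_l) pairs that satisfy m_l ≥ 4:
n=5 → 1; n=6 → 3; n=7 → 6.
Orbitals: 1 + 3 + 6 = 10. Including both spin states (m_s = ±1/2) gives 2 × 10 = 20 states.

20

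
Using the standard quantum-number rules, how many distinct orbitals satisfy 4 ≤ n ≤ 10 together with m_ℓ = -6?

For each n in the range, tally the orbitals obeying m_ℓ = -6:
n=7 → 1; n=8 → 2; n=9 → 3; n=10 → 4.
Total orbitals: 1 + 2 + 3 + 4 = 10.

10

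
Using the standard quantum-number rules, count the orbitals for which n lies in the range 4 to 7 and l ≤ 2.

Count contributing orbitals for each principal shell:
n=4 → 9; n=5 → 9; n=6 → 9; n=7 → 9.
Total orbitals: 9 + 9 + 9 + 9 = 36.

36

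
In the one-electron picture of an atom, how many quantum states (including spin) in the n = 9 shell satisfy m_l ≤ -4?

The n = 9 shell has l = 0 through 8; check each.
The (l, m_l) pairs meeting m_l ≤ -4 give: l=4 → 1; l=5 → 2; l=6 → 3; l=7 → 4; l=8 → 5.
Orbitals: 1 + 2 + 3 + 4 + 5 = 15. Each orbital carries two spin states, so 15 × 2 = 30 states.

30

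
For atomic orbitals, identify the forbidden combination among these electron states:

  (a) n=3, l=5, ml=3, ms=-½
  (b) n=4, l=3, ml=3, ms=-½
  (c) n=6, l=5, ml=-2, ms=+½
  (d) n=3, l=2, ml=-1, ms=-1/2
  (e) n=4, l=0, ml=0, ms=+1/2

(a)

(a) has l = 5 ≥ n = 3, violating 0 ≤ l ≤ n−1.
The remaining sets (b), (c), (d), (e) satisfy all four rules.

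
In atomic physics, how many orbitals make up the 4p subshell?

A subshell has 2ℓ+1 orbitals; with ℓ = 1, that's 3.

3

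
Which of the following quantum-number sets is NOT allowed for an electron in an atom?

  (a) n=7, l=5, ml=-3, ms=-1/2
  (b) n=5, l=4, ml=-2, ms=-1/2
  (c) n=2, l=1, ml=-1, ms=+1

(c) has ms = +1, but an electron's spin must be ±1/2.
The remaining sets (a), (b) satisfy all four rules.

(c)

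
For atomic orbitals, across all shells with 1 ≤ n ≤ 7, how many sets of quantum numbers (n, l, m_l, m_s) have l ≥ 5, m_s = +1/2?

35

Go shell by shell, enumerating (l, m_l) with l ≥ 5:
n=6 → 11; n=7 → 24.
Orbitals: 11 + 24 = 35. With m_s fixed to +1/2 there is one state per orbital, so 35 states.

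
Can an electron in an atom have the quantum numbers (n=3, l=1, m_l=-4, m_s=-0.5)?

Not allowed

The magnetic quantum number must satisfy −l ≤ m_l ≤ l. With l = 1, m_l can only be -1, 0, 1, so m_l = -4 is forbidden.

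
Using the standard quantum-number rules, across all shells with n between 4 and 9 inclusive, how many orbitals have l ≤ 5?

185

Per-shell orbital counts meeting the constraint:
n=4 → 16; n=5 → 25; n=6 → 36; n=7 → 36; n=8 → 36; n=9 → 36.
Total orbitals: 16 + 25 + 36 + 36 + 36 + 36 = 185.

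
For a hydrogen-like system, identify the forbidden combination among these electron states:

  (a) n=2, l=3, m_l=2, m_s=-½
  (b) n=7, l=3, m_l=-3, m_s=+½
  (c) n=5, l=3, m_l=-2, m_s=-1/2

(a)

(a) has l = 3 ≥ n = 2, violating 0 ≤ l ≤ n−1.
The remaining sets (b), (c) satisfy all four rules.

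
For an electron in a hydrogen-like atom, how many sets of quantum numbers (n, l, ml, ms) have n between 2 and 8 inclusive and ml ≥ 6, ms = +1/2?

Treat each shell separately and count matching orbitals:
n=7 → 1; n=8 → 3.
Orbitals: 1 + 3 = 4. With ms fixed to +1/2 there is one state per orbital, so 4 states.

4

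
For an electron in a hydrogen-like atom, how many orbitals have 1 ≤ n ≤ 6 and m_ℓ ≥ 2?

20

Go shell by shell, enumerating (ℓ, m_ℓ) with m_ℓ ≥ 2:
n=3 → 1; n=4 → 3; n=5 → 6; n=6 → 10.
Total orbitals: 1 + 3 + 6 + 10 = 20.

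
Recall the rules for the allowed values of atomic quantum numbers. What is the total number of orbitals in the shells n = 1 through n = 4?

Shell n has n² orbitals: 1²=1 + 2²=4 + 3²=9 + 4²=16 = 30 orbitals.

30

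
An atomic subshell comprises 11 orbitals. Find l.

l = 5

2l+1 = 11 gives l = 5.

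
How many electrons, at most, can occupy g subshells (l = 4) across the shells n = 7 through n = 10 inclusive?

72

A g subshell (l = 4) exists for every n ≥ 5, so shells n = 7, 8, 9, 10 each contribute one — 4 subshells.
Since each g subshell holds 2(2·4+1) = 18 electrons, the total is 4 × 18 = 72.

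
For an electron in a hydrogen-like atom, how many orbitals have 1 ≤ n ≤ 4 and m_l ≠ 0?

Go shell by shell, enumerating (l, m_l) with m_l ≠ 0:
n=2 → 2; n=3 → 6; n=4 → 12.
Total orbitals: 2 + 6 + 12 = 20.

20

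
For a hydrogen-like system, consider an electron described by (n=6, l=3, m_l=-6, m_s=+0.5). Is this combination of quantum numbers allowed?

Invalid

The magnetic quantum number must satisfy −l ≤ m_l ≤ l. With l = 3, m_l can only be -3, -2, -1, 0, 1, 2, 3, so m_l = -6 is forbidden.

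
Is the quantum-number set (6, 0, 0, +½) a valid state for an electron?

n = 6 is a positive integer. l = 0 satisfies 0 ≤ l ≤ n−1 = 5. m_l = 0 lies in the range −l … +l (here 0). m_s = +1/2 is one of ±1/2.
All four constraints are satisfied.

Allowed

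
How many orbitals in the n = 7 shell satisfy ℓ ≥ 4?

33

For n = 7, ℓ ranges over 0 … 6.
The (ℓ, m_ℓ) pairs meeting ℓ ≥ 4 give: ℓ=4 → 9; ℓ=5 → 11; ℓ=6 → 13.
Total orbitals: 9 + 11 + 13 = 33.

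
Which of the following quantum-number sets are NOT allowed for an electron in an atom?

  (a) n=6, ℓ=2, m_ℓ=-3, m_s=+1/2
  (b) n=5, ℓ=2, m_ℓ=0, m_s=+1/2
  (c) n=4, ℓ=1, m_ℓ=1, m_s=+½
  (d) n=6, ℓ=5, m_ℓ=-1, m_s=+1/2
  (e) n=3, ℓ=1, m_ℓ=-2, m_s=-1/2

(a) and (e)

(a) has |m_ℓ| = 3 > ℓ = 2, violating −ℓ ≤ m_ℓ ≤ ℓ.
(e) has |m_ℓ| = 2 > ℓ = 1, violating −ℓ ≤ m_ℓ ≤ ℓ.
The remaining sets (b), (c), (d) satisfy all four rules.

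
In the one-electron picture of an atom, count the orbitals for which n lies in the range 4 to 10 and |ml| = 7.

12

Per-shell orbital counts meeting the constraint:
n=8 → 2; n=9 → 4; n=10 → 6.
Total orbitals: 2 + 4 + 6 = 12.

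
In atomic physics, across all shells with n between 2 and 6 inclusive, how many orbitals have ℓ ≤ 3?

61

Work shell by shell — for each n, count the (ℓ, m_ℓ) pairs that satisfy ℓ ≤ 3:
n=2 → 4; n=3 → 9; n=4 → 16; n=5 → 16; n=6 → 16.
Total orbitals: 4 + 9 + 16 + 16 + 16 = 61.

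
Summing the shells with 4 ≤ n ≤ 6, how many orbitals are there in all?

Shell n has n² orbitals: 4²=16 + 5²=25 + 6²=36 = 77 orbitals.

77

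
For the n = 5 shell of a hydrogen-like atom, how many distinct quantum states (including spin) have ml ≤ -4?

Go through l = 0, …, 4 (the values permitted for n = 5).
Orbitals with ml ≤ -4, by l: l=4 → 1.
Orbitals: 1. Each orbital carries two spin states, so 1 × 2 = 2 states.

2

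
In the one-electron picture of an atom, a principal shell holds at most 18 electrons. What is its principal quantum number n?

n = 3

2n² = 18 ⇒ n² = 9 ⇒ n = 3.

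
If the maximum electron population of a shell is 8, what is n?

n = 2

2n² = 8 ⇒ n² = 4 ⇒ n = 2.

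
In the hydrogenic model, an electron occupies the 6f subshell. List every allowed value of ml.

-3, -2, -1, 0, 1, 2, 3

The 6f subshell has l = 3, and ml takes every integer from −l to +l. With l = 3 that gives the 7 values -3, -2, -1, 0, 1, 2, 3.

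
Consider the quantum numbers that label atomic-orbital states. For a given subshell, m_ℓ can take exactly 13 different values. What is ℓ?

ℓ = 6 (i)

m_ℓ ranges over 2ℓ+1 integers, so 2ℓ+1 = 13 ⇒ ℓ = 6.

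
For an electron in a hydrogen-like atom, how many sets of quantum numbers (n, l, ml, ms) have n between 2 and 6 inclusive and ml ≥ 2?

40

For each n in the range, tally the orbitals obeying ml ≥ 2:
n=3 → 1; n=4 → 3; n=5 → 6; n=6 → 10.
Orbitals: 1 + 3 + 6 + 10 = 20. Including both spin states (ms = ±1/2) gives 2 × 20 = 40 states.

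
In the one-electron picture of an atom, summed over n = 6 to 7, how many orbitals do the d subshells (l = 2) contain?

10

A d subshell (l = 2) exists for every n ≥ 3, so shells n = 6, 7 each contribute one — 2 subshells.
Since each d subshell has 2·2+1 = 5 orbitals, the total is 2 × 5 = 10.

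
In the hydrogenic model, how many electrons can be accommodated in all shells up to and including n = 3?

28

Total orbitals = 1² + 2² + 3² = 14. Doubling for spin gives 28 electrons.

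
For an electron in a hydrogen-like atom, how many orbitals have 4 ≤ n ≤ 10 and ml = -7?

6

Work shell by shell — for each n, count the (l, ml) pairs that satisfy ml = -7:
n=8 → 1; n=9 → 2; n=10 → 3.
Total orbitals: 1 + 2 + 3 = 6.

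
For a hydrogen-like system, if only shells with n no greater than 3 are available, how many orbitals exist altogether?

14

Total orbitals = 1² + 2² + 3² = 14.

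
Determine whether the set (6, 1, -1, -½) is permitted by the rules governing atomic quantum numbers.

Allowed

n = 6 is a positive integer. l = 1 satisfies 0 ≤ l ≤ n−1 = 5. m_l = -1 lies in the range −l … +l (here −1 … 1). m_s = -1/2 is one of ±1/2.
All four constraints are satisfied.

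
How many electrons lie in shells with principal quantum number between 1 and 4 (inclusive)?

Shell n has n² orbitals: 1²=1 + 2²=4 + 3²=9 + 4²=16 = 30 orbitals.
Two spin states per orbital: 2 × 30 = 60 electrons.

60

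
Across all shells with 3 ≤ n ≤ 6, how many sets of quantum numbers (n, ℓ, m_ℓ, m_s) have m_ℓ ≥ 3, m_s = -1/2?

Work shell by shell — for each n, count the (ℓ, m_ℓ) pairs that satisfy m_ℓ ≥ 3:
n=4 → 1; n=5 → 3; n=6 → 6.
Orbitals: 1 + 3 + 6 = 10. With m_s fixed to -1/2 there is one state per orbital, so 10 states.

10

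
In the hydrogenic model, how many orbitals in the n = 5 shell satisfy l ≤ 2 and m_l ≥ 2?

1

The n = 5 shell has l = 0 through 4; check each.
Per l-value: l=2 → 1.
Total orbitals: 1.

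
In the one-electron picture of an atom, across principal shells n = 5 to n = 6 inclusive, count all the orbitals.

61

Shell n has n² orbitals: 5²=25 + 6²=36 = 61 orbitals.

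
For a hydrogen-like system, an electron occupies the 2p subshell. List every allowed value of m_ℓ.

The 2p subshell has ℓ = 1, and m_ℓ takes every integer from −ℓ to +ℓ. With ℓ = 1 that gives the 3 values -1, 0, 1.

-1, 0, 1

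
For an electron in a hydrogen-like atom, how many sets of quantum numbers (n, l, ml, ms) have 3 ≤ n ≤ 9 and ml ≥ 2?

168

Treat each shell separately and count matching orbitals:
n=3 → 1; n=4 → 3; n=5 → 6; n=6 → 10; n=7 → 15; n=8 → 21; n=9 → 28.
Orbitals: 1 + 3 + 6 + 10 + 15 + 21 + 28 = 84. Including both spin states (ms = ±1/2) gives 2 × 84 = 168 states.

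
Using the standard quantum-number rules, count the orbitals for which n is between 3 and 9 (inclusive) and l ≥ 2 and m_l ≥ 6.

Work shell by shell — for each n, count the (l, m_l) pairs that satisfy l ≥ 2 and m_l ≥ 6:
n=7 → 1; n=8 → 3; n=9 → 6.
Total orbitals: 1 + 3 + 6 = 10.

10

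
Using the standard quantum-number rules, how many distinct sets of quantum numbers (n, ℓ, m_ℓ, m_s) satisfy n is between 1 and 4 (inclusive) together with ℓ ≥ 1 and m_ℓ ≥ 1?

20

Per-shell orbital counts meeting the constraint:
n=2 → 1; n=3 → 3; n=4 → 6.
Orbitals: 1 + 3 + 6 = 10. Including both spin states (m_s = ±1/2) gives 2 × 10 = 20 states.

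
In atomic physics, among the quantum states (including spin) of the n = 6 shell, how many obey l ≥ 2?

64

Orbitals with l ≥ 2, by l: l=2 → 5; l=3 → 7; l=4 → 9; l=5 → 11.
Orbitals: 5 + 7 + 9 + 11 = 32. Each orbital carries two spin states, so 32 × 2 = 64 states.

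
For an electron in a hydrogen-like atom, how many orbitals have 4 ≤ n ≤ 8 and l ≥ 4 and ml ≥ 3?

Treat each shell separately and count matching orbitals:
n=5 → 2; n=6 → 5; n=7 → 9; n=8 → 14.
Total orbitals: 2 + 5 + 9 + 14 = 30.

30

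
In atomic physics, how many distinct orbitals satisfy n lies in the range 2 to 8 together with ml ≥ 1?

84

Work shell by shell — for each n, count the (l, ml) pairs that satisfy ml ≥ 1:
n=2 → 1; n=3 → 3; n=4 → 6; n=5 → 10; n=6 → 15; n=7 → 21; n=8 → 28.
Total orbitals: 1 + 3 + 6 + 10 + 15 + 21 + 28 = 84.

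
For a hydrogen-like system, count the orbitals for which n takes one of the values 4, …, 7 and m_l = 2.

Work shell by shell — for each n, count the (l, m_l) pairs that satisfy m_l = 2:
n=4 → 2; n=5 → 3; n=6 → 4; n=7 → 5.
Total orbitals: 2 + 3 + 4 + 5 = 14.

14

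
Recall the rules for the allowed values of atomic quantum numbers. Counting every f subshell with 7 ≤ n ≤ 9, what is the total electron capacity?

An f subshell (l = 3) exists for every n ≥ 4, so shells n = 7, 8, 9 each contribute one — 3 subshells.
Since each f subshell holds 2(2·3+1) = 14 electrons, the total is 3 × 14 = 42.

42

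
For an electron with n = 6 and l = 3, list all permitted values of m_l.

m_l takes every integer from −l to +l. With l = 3 that gives the 7 values -3, -2, -1, 0, 1, 2, 3.

-3, -2, -1, 0, 1, 2, 3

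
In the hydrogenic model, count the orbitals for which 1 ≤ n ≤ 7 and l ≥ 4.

Treat each shell separately and count matching orbitals:
n=5 → 9; n=6 → 20; n=7 → 33.
Total orbitals: 9 + 20 + 33 = 62.

62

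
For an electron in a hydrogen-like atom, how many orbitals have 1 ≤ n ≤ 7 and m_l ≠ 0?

For each n in the range, tally the orbitals obeying m_l ≠ 0:
n=2 → 2; n=3 → 6; n=4 → 12; n=5 → 20; n=6 → 30; n=7 → 42.
Total orbitals: 2 + 6 + 12 + 20 + 30 + 42 = 112.

112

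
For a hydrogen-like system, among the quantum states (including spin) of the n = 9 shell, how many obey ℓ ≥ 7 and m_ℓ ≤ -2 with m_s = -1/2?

With n = 9 the allowed ℓ are 0, 1, …, 8.
Per ℓ-value: ℓ=7 → 6; ℓ=8 → 7.
Orbitals: 6 + 7 = 13. With m_s fixed to a single value there is one state per orbital, giving 13 states.

13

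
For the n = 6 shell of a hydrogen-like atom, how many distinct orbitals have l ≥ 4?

20

With n = 6 the allowed l are 0, 1, …, 5.
The (l, ml) pairs meeting l ≥ 4 give: l=4 → 9; l=5 → 11.
Total orbitals: 9 + 11 = 20.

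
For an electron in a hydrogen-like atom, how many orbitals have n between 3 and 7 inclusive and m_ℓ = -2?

15

Work shell by shell — for each n, count the (ℓ, m_ℓ) pairs that satisfy m_ℓ = -2:
n=3 → 1; n=4 → 2; n=5 → 3; n=6 → 4; n=7 → 5.
Total orbitals: 1 + 2 + 3 + 4 + 5 = 15.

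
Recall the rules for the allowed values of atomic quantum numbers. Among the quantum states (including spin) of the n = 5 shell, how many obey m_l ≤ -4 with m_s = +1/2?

1

Go through l = 0, …, 4 (the values permitted for n = 5).
The (l, m_l) pairs meeting m_l ≤ -4 give: l=4 → 1.
Orbitals: 1. With m_s fixed to a single value there is one state per orbital, giving 1 state.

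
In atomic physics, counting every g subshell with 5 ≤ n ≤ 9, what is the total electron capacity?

90

A g subshell (l = 4) exists for every n ≥ 5, so shells n = 5, 6, 7, 8, 9 each contribute one — 5 subshells.
Since each g subshell holds 2(2·4+1) = 18 electrons, the total is 5 × 18 = 90.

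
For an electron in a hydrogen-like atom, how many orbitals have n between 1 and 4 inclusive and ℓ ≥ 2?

17

Go shell by shell, enumerating (ℓ, m_ℓ) with ℓ ≥ 2:
n=3 → 5; n=4 → 12.
Total orbitals: 5 + 12 = 17.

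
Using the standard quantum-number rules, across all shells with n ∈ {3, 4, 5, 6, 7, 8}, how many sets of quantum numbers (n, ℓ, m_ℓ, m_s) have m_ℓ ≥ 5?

20

Per-shell orbital counts meeting the constraint:
n=6 → 1; n=7 → 3; n=8 → 6.
Orbitals: 1 + 3 + 6 = 10. Including both spin states (m_s = ±1/2) gives 2 × 10 = 20 states.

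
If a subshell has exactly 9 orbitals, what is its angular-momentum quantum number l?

l = 4 (g)

2l+1 = 9 gives l = 4.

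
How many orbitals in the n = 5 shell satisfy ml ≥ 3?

The n = 5 shell has l = 0 through 4; check each.
Orbitals with ml ≥ 3, by l: l=3 → 1; l=4 → 2.
Total orbitals: 1 + 2 = 3.

3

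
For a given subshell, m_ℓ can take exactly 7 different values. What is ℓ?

ℓ = 3 (f)

m_ℓ ranges over 2ℓ+1 integers, so 2ℓ+1 = 7 ⇒ ℓ = 3.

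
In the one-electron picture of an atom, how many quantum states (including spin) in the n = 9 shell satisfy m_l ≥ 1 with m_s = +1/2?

Go through l = 0, …, 8 (the values permitted for n = 9).
Contributions: l=1 → 1; l=2 → 2; l=3 → 3; l=4 → 4; l=5 → 5; l=6 → 6; l=7 → 7; l=8 → 8.
Orbitals: 1 + 2 + 3 + 4 + 5 + 6 + 7 + 8 = 36. With m_s fixed to a single value there is one state per orbital, giving 36 states.

36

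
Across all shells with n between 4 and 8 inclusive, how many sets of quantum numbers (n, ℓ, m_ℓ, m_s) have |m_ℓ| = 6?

Work shell by shell — for each n, count the (ℓ, m_ℓ) pairs that satisfy |m_ℓ| = 6:
n=7 → 2; n=8 → 4.
Orbitals: 2 + 4 = 6. Including both spin states (m_s = ±1/2) gives 2 × 6 = 12 states.

12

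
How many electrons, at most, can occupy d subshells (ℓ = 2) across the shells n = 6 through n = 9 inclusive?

A d subshell (ℓ = 2) exists for every n ≥ 3, so shells n = 6, 7, 8, 9 each contribute one — 4 subshells.
Since each d subshell holds 2(2·2+1) = 10 electrons, the total is 4 × 10 = 40.

40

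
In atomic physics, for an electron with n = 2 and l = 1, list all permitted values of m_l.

-1, 0, 1

m_l takes every integer from −l to +l. With l = 1 that gives the 3 values -1, 0, 1.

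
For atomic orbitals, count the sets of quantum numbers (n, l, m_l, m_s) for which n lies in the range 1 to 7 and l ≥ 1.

Per-shell orbital counts meeting the constraint:
n=2 → 3; n=3 → 8; n=4 → 15; n=5 → 24; n=6 → 35; n=7 → 48.
Orbitals: 3 + 8 + 15 + 24 + 35 + 48 = 133. Including both spin states (m_s = ±1/2) gives 2 × 133 = 266 states.

266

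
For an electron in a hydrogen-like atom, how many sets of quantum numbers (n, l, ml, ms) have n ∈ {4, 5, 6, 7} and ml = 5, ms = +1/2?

3

Per-shell orbital counts meeting the constraint:
n=6 → 1; n=7 → 2.
Orbitals: 1 + 2 = 3. With ms fixed to +1/2 there is one state per orbital, so 3 states.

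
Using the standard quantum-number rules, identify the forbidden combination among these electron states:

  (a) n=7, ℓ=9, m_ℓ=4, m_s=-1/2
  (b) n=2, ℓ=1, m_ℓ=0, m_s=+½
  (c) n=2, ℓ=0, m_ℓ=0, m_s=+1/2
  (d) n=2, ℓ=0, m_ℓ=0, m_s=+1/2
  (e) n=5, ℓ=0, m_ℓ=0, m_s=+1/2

(a)

(a) has ℓ = 9 ≥ n = 7, violating 0 ≤ ℓ ≤ n−1.
The remaining sets (b), (c), (d), (e) satisfy all four rules.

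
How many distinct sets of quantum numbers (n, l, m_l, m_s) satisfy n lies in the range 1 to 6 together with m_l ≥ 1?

70

Count contributing orbitals for each principal shell:
n=2 → 1; n=3 → 3; n=4 → 6; n=5 → 10; n=6 → 15.
Orbitals: 1 + 3 + 6 + 10 + 15 = 35. Including both spin states (m_s = ±1/2) gives 2 × 35 = 70 states.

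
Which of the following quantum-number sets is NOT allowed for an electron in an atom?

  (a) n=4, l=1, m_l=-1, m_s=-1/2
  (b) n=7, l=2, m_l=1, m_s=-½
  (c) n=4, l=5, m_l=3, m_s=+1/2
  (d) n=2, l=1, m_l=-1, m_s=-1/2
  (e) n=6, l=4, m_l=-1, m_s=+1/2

(c)

(c) has l = 5 ≥ n = 4, violating 0 ≤ l ≤ n−1.
The remaining sets (a), (b), (d), (e) satisfy all four rules.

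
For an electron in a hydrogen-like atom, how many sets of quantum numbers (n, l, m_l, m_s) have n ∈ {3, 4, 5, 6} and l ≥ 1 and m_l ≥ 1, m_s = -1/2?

Go shell by shell, enumerating (l, m_l) with l ≥ 1 and m_l ≥ 1:
n=3 → 3; n=4 → 6; n=5 → 10; n=6 → 15.
Orbitals: 3 + 6 + 10 + 15 = 34. With m_s fixed to -1/2 there is one state per orbital, so 34 states.

34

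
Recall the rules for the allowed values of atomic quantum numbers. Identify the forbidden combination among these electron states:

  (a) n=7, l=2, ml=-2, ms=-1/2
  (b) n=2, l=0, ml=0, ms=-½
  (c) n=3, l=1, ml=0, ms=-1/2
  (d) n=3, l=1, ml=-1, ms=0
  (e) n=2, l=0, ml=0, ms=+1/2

(d)

(d) has ms = 0, but an electron's spin must be ±1/2.
The remaining sets (a), (b), (c), (e) satisfy all four rules.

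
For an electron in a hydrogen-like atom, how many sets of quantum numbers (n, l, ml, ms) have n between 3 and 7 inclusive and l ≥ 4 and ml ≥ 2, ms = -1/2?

Treat each shell separately and count matching orbitals:
n=5 → 3; n=6 → 7; n=7 → 12.
Orbitals: 3 + 7 + 12 = 22. With ms fixed to -1/2 there is one state per orbital, so 22 states.

22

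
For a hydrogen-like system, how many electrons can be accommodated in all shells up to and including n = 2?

Total orbitals = 1² + 2² = 5. Doubling for spin gives 10 electrons.

10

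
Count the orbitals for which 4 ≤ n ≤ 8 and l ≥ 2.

170

Count contributing orbitals for each principal shell:
n=4 → 12; n=5 → 21; n=6 → 32; n=7 → 45; n=8 → 60.
Total orbitals: 12 + 21 + 32 + 45 + 60 = 170.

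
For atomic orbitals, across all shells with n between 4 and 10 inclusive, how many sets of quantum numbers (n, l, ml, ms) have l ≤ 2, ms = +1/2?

For each n in the range, tally the orbitals obeying l ≤ 2:
n=4 → 9; n=5 → 9; n=6 → 9; n=7 → 9; n=8 → 9; n=9 → 9; n=10 → 9.
Orbitals: 9 + 9 + 9 + 9 + 9 + 9 + 9 = 63. With ms fixed to +1/2 there is one state per orbital, so 63 states.

63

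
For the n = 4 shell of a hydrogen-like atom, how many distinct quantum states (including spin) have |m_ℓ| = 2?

Orbitals with |m_ℓ| = 2, by ℓ: ℓ=2 → 2; ℓ=3 → 2.
Orbitals: 2 + 2 = 4. Each orbital carries two spin states, so 4 × 2 = 8 states.

8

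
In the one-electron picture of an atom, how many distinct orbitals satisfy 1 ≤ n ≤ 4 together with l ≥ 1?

Go shell by shell, enumerating (l, m_l) with l ≥ 1:
n=2 → 3; n=3 → 8; n=4 → 15.
Total orbitals: 3 + 8 + 15 = 26.

26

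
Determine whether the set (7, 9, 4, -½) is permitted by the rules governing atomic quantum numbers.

Invalid

The orbital quantum number must satisfy 0 ≤ l ≤ n−1. With n = 7 the allowed l values are 0, 1, 2, 3, 4, 5, 6, so l = 9 is out of range.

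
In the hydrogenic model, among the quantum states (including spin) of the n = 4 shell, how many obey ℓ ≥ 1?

30

The n = 4 shell has ℓ = 0 through 3; check each.
Per ℓ-value: ℓ=1 → 3; ℓ=2 → 5; ℓ=3 → 7.
Orbitals: 3 + 5 + 7 = 15. Each orbital carries two spin states, so 15 × 2 = 30 states.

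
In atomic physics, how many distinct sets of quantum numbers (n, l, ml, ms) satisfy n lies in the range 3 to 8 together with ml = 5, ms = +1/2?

Per-shell orbital counts meeting the constraint:
n=6 → 1; n=7 → 2; n=8 → 3.
Orbitals: 1 + 2 + 3 = 6. With ms fixed to +1/2 there is one state per orbital, so 6 states.

6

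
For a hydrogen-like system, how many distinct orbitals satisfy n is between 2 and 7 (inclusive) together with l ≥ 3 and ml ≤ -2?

Go shell by shell, enumerating (l, ml) with l ≥ 3 and ml ≤ -2:
n=4 → 2; n=5 → 5; n=6 → 9; n=7 → 14.
Total orbitals: 2 + 5 + 9 + 14 = 30.

30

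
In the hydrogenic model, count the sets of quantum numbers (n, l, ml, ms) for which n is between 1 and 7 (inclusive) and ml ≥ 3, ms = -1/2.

Count contributing orbitals for each principal shell:
n=4 → 1; n=5 → 3; n=6 → 6; n=7 → 10.
Orbitals: 1 + 3 + 6 + 10 = 20. With ms fixed to -1/2 there is one state per orbital, so 20 states.

20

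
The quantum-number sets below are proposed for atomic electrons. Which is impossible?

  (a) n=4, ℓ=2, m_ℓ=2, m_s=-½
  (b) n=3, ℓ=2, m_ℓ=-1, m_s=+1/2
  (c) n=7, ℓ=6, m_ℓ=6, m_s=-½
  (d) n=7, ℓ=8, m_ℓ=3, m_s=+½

(d) has ℓ = 8 ≥ n = 7, violating 0 ≤ ℓ ≤ n−1.
The remaining sets (a), (b), (c) satisfy all four rules.

(d)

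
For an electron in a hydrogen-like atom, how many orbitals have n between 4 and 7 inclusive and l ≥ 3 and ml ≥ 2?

30

Work shell by shell — for each n, count the (l, ml) pairs that satisfy l ≥ 3 and ml ≥ 2:
n=4 → 2; n=5 → 5; n=6 → 9; n=7 → 14.
Total orbitals: 2 + 5 + 9 + 14 = 30.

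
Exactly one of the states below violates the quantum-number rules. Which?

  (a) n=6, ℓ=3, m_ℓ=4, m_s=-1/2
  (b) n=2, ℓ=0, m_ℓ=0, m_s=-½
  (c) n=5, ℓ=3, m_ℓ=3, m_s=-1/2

(a)

(a) has |m_ℓ| = 4 > ℓ = 3, violating −ℓ ≤ m_ℓ ≤ ℓ.
The remaining sets (b), (c) satisfy all four rules.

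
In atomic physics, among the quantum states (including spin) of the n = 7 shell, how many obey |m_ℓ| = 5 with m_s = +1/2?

4

For n = 7, ℓ ranges over 0 … 6.
Orbitals with |m_ℓ| = 5, by ℓ: ℓ=5 → 2; ℓ=6 → 2.
Orbitals: 2 + 2 = 4. With m_s fixed to a single value there is one state per orbital, giving 4 states.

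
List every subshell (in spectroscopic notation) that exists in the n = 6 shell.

6s, 6p, 6d, 6f, 6g, 6h

For n = 6, l runs from 0 to 5. In spectroscopic notation l = 0,1,2,… ↔ s,p,d,f,g,h,i, so the subshells are 6s, 6p, 6d, 6f, 6g, 6h.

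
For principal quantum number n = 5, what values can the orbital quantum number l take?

0, 1, 2, 3, 4

l is an integer with 0 ≤ l ≤ n−1, so for n = 5: l = 0, 1, 2, 3, 4.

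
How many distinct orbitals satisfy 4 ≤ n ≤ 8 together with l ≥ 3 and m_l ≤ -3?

For each n in the range, tally the orbitals obeying l ≥ 3 and m_l ≤ -3:
n=4 → 1; n=5 → 3; n=6 → 6; n=7 → 10; n=8 → 15.
Total orbitals: 1 + 3 + 6 + 10 + 15 = 35.

35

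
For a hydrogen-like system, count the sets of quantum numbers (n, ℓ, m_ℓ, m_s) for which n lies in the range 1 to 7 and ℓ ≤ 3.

Per-shell orbital counts meeting the constraint:
n=1 → 1; n=2 → 4; n=3 → 9; n=4 → 16; n=5 → 16; n=6 → 16; n=7 → 16.
Orbitals: 1 + 4 + 9 + 16 + 16 + 16 + 16 = 78. Including both spin states (m_s = ±1/2) gives 2 × 78 = 156 states.

156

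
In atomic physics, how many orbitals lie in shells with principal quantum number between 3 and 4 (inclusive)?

Shell n has n² orbitals: 3²=9 + 4²=16 = 25 orbitals.

25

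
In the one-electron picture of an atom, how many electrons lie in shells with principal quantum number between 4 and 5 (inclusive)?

82

Shell n has n² orbitals: 4²=16 + 5²=25 = 41 orbitals.
Two spin states per orbital: 2 × 41 = 82 electrons.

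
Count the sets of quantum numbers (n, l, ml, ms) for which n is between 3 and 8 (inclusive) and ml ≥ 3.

For each n in the range, tally the orbitals obeying ml ≥ 3:
n=4 → 1; n=5 → 3; n=6 → 6; n=7 → 10; n=8 → 15.
Orbitals: 1 + 3 + 6 + 10 + 15 = 35. Including both spin states (ms = ±1/2) gives 2 × 35 = 70 states.

70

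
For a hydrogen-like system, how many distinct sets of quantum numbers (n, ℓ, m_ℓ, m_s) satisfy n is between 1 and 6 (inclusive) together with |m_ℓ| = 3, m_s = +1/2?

Treat each shell separately and count matching orbitals:
n=4 → 2; n=5 → 4; n=6 → 6.
Orbitals: 2 + 4 + 6 = 12. With m_s fixed to +1/2 there is one state per orbital, so 12 states.

12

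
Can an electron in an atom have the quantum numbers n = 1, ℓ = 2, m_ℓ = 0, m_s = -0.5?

The orbital quantum number must satisfy 0 ≤ ℓ ≤ n−1. With n = 1 the allowed ℓ values are 0, so ℓ = 2 is out of range.

Not allowed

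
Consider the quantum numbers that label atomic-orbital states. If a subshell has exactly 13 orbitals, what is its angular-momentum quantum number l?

l = 6 (i)

2l+1 = 13 gives l = 6.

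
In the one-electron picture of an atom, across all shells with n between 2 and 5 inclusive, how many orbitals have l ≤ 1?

Treat each shell separately and count matching orbitals:
n=2 → 4; n=3 → 4; n=4 → 4; n=5 → 4.
Total orbitals: 4 + 4 + 4 + 4 = 16.

16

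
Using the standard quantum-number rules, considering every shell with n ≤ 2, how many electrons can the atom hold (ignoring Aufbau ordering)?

10

Total orbitals = 1² + 2² = 5. Doubling for spin gives 10 electrons.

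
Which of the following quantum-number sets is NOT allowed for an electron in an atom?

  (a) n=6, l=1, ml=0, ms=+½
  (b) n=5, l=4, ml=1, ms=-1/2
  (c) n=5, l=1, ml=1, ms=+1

(c)

(c) has ms = +1, but an electron's spin must be ±1/2.
The remaining sets (a), (b) satisfy all four rules.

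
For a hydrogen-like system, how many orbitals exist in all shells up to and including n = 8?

Total orbitals = 1² + 2² + 3² + 4² + 5² + 6² + 7² + 8² = 204.

204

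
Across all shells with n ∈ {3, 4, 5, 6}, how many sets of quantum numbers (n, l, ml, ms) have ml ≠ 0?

For each n in the range, tally the orbitals obeying ml ≠ 0:
n=3 → 6; n=4 → 12; n=5 → 20; n=6 → 30.
Orbitals: 6 + 12 + 20 + 30 = 68. Including both spin states (ms = ±1/2) gives 2 × 68 = 136 states.

136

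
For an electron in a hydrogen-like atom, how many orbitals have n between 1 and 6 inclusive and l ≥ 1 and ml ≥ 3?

10

Go shell by shell, enumerating (l, ml) with l ≥ 1 and ml ≥ 3:
n=4 → 1; n=5 → 3; n=6 → 6.
Total orbitals: 1 + 3 + 6 = 10.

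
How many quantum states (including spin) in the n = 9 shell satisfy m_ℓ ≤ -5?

20

With n = 9 the allowed ℓ are 0, 1, …, 8.
Per ℓ-value: ℓ=5 → 1; ℓ=6 → 2; ℓ=7 → 3; ℓ=8 → 4.
Orbitals: 1 + 2 + 3 + 4 = 10. Each orbital carries two spin states, so 10 × 2 = 20 states.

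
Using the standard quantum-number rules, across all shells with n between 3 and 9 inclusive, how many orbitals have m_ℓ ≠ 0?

Per-shell orbital counts meeting the constraint:
n=3 → 6; n=4 → 12; n=5 → 20; n=6 → 30; n=7 → 42; n=8 → 56; n=9 → 72.
Total orbitals: 6 + 12 + 20 + 30 + 42 + 56 + 72 = 238.

238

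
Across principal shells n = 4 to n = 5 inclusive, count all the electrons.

Shell n has n² orbitals: 4²=16 + 5²=25 = 41 orbitals.
Two spin states per orbital: 2 × 41 = 82 electrons.

82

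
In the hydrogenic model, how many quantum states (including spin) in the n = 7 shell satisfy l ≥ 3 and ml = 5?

4

Go through l = 0, …, 6 (the values permitted for n = 7).
Per l-value: l=5 → 1; l=6 → 1.
Orbitals: 1 + 1 = 2. Each orbital carries two spin states, so 2 × 2 = 4 states.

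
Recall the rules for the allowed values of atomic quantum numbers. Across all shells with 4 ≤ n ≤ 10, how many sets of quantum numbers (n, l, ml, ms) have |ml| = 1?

Count contributing orbitals for each principal shell:
n=4 → 6; n=5 → 8; n=6 → 10; n=7 → 12; n=8 → 14; n=9 → 16; n=10 → 18.
Orbitals: 6 + 8 + 10 + 12 + 14 + 16 + 18 = 84. Including both spin states (ms = ±1/2) gives 2 × 84 = 168 states.

168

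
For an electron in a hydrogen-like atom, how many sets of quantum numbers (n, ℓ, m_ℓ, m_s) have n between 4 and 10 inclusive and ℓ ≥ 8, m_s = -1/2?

Per-shell orbital counts meeting the constraint:
n=9 → 17; n=10 → 36.
Orbitals: 17 + 36 = 53. With m_s fixed to -1/2 there is one state per orbital, so 53 states.

53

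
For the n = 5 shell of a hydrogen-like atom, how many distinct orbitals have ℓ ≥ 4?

The n = 5 shell has ℓ = 0 through 4; check each.
The (ℓ, m_ℓ) pairs meeting ℓ ≥ 4 give: ℓ=4 → 9.
Total orbitals: 9.

9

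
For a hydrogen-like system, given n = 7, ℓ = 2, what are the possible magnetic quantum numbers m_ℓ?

-2, -1, 0, 1, 2

m_ℓ takes every integer from −ℓ to +ℓ. With ℓ = 2 that gives the 5 values -2, -1, 0, 1, 2.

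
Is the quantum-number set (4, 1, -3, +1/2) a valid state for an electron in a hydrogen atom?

The magnetic quantum number must satisfy −l ≤ m_l ≤ l. With l = 1, m_l can only be -1, 0, 1, so m_l = -3 is forbidden.

No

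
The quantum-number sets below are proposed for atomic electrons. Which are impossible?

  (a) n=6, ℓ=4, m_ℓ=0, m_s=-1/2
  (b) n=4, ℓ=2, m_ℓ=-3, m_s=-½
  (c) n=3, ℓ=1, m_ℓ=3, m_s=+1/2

(b) and (c)

(b) has |m_ℓ| = 3 > ℓ = 2, violating −ℓ ≤ m_ℓ ≤ ℓ.
(c) has |m_ℓ| = 3 > ℓ = 1, violating −ℓ ≤ m_ℓ ≤ ℓ.
The remaining set (a) satisfies all four rules.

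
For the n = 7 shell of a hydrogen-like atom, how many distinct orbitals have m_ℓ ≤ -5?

For n = 7, ℓ ranges over 0 … 6.
Per ℓ-value: ℓ=5 → 1; ℓ=6 → 2.
Total orbitals: 1 + 2 = 3.

3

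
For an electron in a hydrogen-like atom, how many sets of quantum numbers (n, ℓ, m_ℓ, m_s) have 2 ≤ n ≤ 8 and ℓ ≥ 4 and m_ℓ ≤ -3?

60

Work shell by shell — for each n, count the (ℓ, m_ℓ) pairs that satisfy ℓ ≥ 4 and m_ℓ ≤ -3:
n=5 → 2; n=6 → 5; n=7 → 9; n=8 → 14.
Orbitals: 2 + 5 + 9 + 14 = 30. Including both spin states (m_s = ±1/2) gives 2 × 30 = 60 states.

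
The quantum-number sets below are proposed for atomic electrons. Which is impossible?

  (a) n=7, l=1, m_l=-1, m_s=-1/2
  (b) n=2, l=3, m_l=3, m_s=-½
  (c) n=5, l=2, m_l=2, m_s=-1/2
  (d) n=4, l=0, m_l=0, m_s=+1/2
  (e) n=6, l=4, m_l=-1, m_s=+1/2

(b)

(b) has l = 3 ≥ n = 2, violating 0 ≤ l ≤ n−1.
The remaining sets (a), (c), (d), (e) satisfy all four rules.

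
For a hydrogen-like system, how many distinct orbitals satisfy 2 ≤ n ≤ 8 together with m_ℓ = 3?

Go shell by shell, enumerating (ℓ, m_ℓ) with m_ℓ = 3:
n=4 → 1; n=5 → 2; n=6 → 3; n=7 → 4; n=8 → 5.
Total orbitals: 1 + 2 + 3 + 4 + 5 = 15.

15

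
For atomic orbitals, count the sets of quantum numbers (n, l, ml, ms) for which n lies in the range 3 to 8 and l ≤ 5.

Go shell by shell, enumerating (l, ml) with l ≤ 5:
n=3 → 9; n=4 → 16; n=5 → 25; n=6 → 36; n=7 → 36; n=8 → 36.
Orbitals: 9 + 16 + 25 + 36 + 36 + 36 = 158. Including both spin states (ms = ±1/2) gives 2 × 158 = 316 states.

316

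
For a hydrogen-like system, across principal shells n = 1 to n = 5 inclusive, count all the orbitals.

Shell n has n² orbitals: 1²=1 + 2²=4 + 3²=9 + 4²=16 + 5²=25 = 55 orbitals.

55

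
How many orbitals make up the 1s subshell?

1

A subshell has 2l+1 orbitals; with l = 0, that's 1.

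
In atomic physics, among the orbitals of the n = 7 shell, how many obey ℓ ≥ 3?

40

Go through ℓ = 0, …, 6 (the values permitted for n = 7).
The (ℓ, m_ℓ) pairs meeting ℓ ≥ 3 give: ℓ=3 → 7; ℓ=4 → 9; ℓ=5 → 11; ℓ=6 → 13.
Total orbitals: 7 + 9 + 11 + 13 = 40.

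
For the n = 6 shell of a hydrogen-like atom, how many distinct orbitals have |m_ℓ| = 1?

The n = 6 shell has ℓ = 0 through 5; check each.
Per ℓ-value: ℓ=1 → 2; ℓ=2 → 2; ℓ=3 → 2; ℓ=4 → 2; ℓ=5 → 2.
Total orbitals: 2 + 2 + 2 + 2 + 2 = 10.

10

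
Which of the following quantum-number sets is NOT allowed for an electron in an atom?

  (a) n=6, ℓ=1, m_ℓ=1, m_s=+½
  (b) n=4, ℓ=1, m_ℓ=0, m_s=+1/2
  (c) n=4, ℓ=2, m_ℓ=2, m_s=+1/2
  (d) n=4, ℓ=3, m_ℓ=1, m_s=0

(d)

(d) has m_s = 0, but an electron's spin must be ±1/2.
The remaining sets (a), (b), (c) satisfy all four rules.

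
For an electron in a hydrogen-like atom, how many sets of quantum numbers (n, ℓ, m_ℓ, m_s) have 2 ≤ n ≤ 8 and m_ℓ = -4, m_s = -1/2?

10

For each n in the range, tally the orbitals obeying m_ℓ = -4:
n=5 → 1; n=6 → 2; n=7 → 3; n=8 → 4.
Orbitals: 1 + 2 + 3 + 4 = 10. With m_s fixed to -1/2 there is one state per orbital, so 10 states.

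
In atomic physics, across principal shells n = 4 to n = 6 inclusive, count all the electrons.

154

Shell n has n² orbitals: 4²=16 + 5²=25 + 6²=36 = 77 orbitals.
Two spin states per orbital: 2 × 77 = 154 electrons.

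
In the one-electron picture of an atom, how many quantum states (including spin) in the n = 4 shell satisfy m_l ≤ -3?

The n = 4 shell has l = 0 through 3; check each.
Orbitals with m_l ≤ -3, by l: l=3 → 1.
Orbitals: 1. Each orbital carries two spin states, so 1 × 2 = 2 states.

2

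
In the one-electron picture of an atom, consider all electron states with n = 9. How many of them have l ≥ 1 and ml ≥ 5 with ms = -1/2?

10

Per l-value: l=5 → 1; l=6 → 2; l=7 → 3; l=8 → 4.
Orbitals: 1 + 2 + 3 + 4 = 10. With ms fixed to a single value there is one state per orbital, giving 10 states.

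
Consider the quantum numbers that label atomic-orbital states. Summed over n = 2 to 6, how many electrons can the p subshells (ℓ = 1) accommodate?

A p subshell (ℓ = 1) exists for every n ≥ 2, so shells n = 2, 3, 4, 5, 6 each contribute one — 5 subshells.
Since each p subshell holds 2(2·1+1) = 6 electrons, the total is 5 × 6 = 30.

30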